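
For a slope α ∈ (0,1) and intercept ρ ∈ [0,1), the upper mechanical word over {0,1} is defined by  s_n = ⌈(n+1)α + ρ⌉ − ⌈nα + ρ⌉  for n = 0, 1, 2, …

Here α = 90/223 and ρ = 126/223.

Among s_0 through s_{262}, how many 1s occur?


#1s = Σ_{n=0}^{262} s_n = Σ_{n=0}^{262} (⌈(n+1)α+ρ⌉ − ⌈nα+ρ⌉)
the sum telescopes: every ⌈nα+ρ⌉ with 0 < n < 263 appears once with + and once with −, leaving ⌈263α+ρ⌉ − ⌈0·α+ρ⌉
263α + ρ = (263·90 + 126) / 223 = 23796/223
ρ = 126/223
⌈23796/223⌉ = 107,  ⌈126/223⌉ = 1
#1s = 107 − 1 = 106

106


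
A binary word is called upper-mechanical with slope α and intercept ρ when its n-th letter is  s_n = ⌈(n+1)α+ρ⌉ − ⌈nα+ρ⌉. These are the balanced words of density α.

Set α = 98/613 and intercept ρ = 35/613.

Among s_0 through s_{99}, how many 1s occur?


16

#1s = Σ_{n=0}^{99} s_n = Σ_{n=0}^{99} (⌈(n+1)α+ρ⌉ − ⌈nα+ρ⌉)
the sum telescopes: every ⌈nα+ρ⌉ with 0 < n < 100 appears once with + and once with −, leaving ⌈100α+ρ⌉ − ⌈0·α+ρ⌉
100α + ρ = (100·98 + 35) / 613 = 9835/613
ρ = 35/613
⌈9835/613⌉ = 17,  ⌈35/613⌉ = 1
#1s = 17 − 1 = 16


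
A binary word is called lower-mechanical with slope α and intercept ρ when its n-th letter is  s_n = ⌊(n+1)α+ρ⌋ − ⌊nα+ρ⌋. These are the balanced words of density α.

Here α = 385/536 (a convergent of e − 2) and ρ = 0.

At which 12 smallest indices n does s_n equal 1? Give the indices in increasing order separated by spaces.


1 2 4 5 6 8 9 11 12 13 15 16

n=0: ⌊385/536⌋−⌊0/536⌋ = 0−0 = 0
n=1: ⌊770/536⌋−⌊385/536⌋ = 1−0 = 1  ← one
n=2: ⌊1155/536⌋−⌊770/536⌋ = 2−1 = 1  ← one
n=3: ⌊1540/536⌋−⌊1155/536⌋ = 2−2 = 0
n=4: ⌊1925/536⌋−⌊1540/536⌋ = 3−2 = 1  ← one
n=5: ⌊2310/536⌋−⌊1925/536⌋ = 4−3 = 1  ← one
n=6: ⌊2695/536⌋−⌊2310/536⌋ = 5−4 = 1  ← one
n=7: ⌊3080/536⌋−⌊2695/536⌋ = 5−5 = 0
n=8: ⌊3465/536⌋−⌊3080/536⌋ = 6−5 = 1  ← one
n=9: ⌊3850/536⌋−⌊3465/536⌋ = 7−6 = 1  ← one
n=10: ⌊4235/536⌋−⌊3850/536⌋ = 7−7 = 0
n=11: ⌊4620/536⌋−⌊4235/536⌋ = 8−7 = 1  ← one
n=12: ⌊5005/536⌋−⌊4620/536⌋ = 9−8 = 1  ← one
n=13: ⌊5390/536⌋−⌊5005/536⌋ = 10−9 = 1  ← one
n=14: ⌊5775/536⌋−⌊5390/536⌋ = 10−10 = 0
n=15: ⌊6160/536⌋−⌊5775/536⌋ = 11−10 = 1  ← one
n=16: ⌊6545/536⌋−⌊6160/536⌋ = 12−11 = 1  ← one
positions of the first 12 ones: 1 2 4 5 6 8 9 11 12 13 15 16


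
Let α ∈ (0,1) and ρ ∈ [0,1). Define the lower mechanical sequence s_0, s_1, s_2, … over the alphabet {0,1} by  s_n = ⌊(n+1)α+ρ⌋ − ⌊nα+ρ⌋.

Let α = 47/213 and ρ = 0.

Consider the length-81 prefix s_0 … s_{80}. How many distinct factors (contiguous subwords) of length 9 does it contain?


10

t_n = ⌊(n·47)/213⌋ for n = 0 … 81:
  n=0…9: ⌊0/213⌋=0 ⌊47/213⌋=0 ⌊94/213⌋=0 ⌊141/213⌋=0 ⌊188/213⌋=0 ⌊235/213⌋=1 ⌊282/213⌋=1 ⌊329/213⌋=1 ⌊376/213⌋=1 ⌊423/213⌋=1
  n=10…19: ⌊470/213⌋=2 ⌊517/213⌋=2 ⌊564/213⌋=2 ⌊611/213⌋=2 ⌊658/213⌋=3 ⌊705/213⌋=3 ⌊752/213⌋=3 ⌊799/213⌋=3 ⌊846/213⌋=3 ⌊893/213⌋=4
  n=20…29: ⌊940/213⌋=4 ⌊987/213⌋=4 ⌊1034/213⌋=4 ⌊1081/213⌋=5 ⌊1128/213⌋=5 ⌊1175/213⌋=5 ⌊1222/213⌋=5 ⌊1269/213⌋=5 ⌊1316/213⌋=6 ⌊1363/213⌋=6
  n=30…39: ⌊1410/213⌋=6 ⌊1457/213⌋=6 ⌊1504/213⌋=7 ⌊1551/213⌋=7 ⌊1598/213⌋=7 ⌊1645/213⌋=7 ⌊1692/213⌋=7 ⌊1739/213⌋=8 ⌊1786/213⌋=8 ⌊1833/213⌋=8
  n=40…49: ⌊1880/213⌋=8 ⌊1927/213⌋=9 ⌊1974/213⌋=9 ⌊2021/213⌋=9 ⌊2068/213⌋=9 ⌊2115/213⌋=9 ⌊2162/213⌋=10 ⌊2209/213⌋=10 ⌊2256/213⌋=10 ⌊2303/213⌋=10
  n=50…59: ⌊2350/213⌋=11 ⌊2397/213⌋=11 ⌊2444/213⌋=11 ⌊2491/213⌋=11 ⌊2538/213⌋=11 ⌊2585/213⌋=12 ⌊2632/213⌋=12 ⌊2679/213⌋=12 ⌊2726/213⌋=12 ⌊2773/213⌋=13
  n=60…69: ⌊2820/213⌋=13 ⌊2867/213⌋=13 ⌊2914/213⌋=13 ⌊2961/213⌋=13 ⌊3008/213⌋=14 ⌊3055/213⌋=14 ⌊3102/213⌋=14 ⌊3149/213⌋=14 ⌊3196/213⌋=15 ⌊3243/213⌋=15
  n=70…79: ⌊3290/213⌋=15 ⌊3337/213⌋=15 ⌊3384/213⌋=15 ⌊3431/213⌋=16 ⌊3478/213⌋=16 ⌊3525/213⌋=16 ⌊3572/213⌋=16 ⌊3619/213⌋=16 ⌊3666/213⌋=17 ⌊3713/213⌋=17
  n=80…81: ⌊3760/213⌋=17 ⌊3807/213⌋=17
s_n = t_(n+1) − t_n for n = 0 … 80 gives
prefix = 000010000100010000100010000100010000100010000100010000100010000100010000100001000
slide a length-9 window over [0..8] … [72..80] (73 windows); first occurrence of each distinct factor:
  [  0..  8] 000010000
  [  1..  9] 000100001
  [  2.. 10] 001000010
  [  3.. 11] 010000100
  [  4.. 12] 100001000
  [  5.. 13] 000010001
  [  6.. 14] 000100010
  [  7.. 15] 001000100
  [  8.. 16] 010001000
  [  9.. 17] 100010000
  (the other 63 windows repeat one of these)
distinct factors: {000010000, 000010001, 000100001, 000100010, 001000010, 001000100, 010000100, 010001000, 100001000, 100010000}
count = 10  (Sturmian bound for length 9 is 10)


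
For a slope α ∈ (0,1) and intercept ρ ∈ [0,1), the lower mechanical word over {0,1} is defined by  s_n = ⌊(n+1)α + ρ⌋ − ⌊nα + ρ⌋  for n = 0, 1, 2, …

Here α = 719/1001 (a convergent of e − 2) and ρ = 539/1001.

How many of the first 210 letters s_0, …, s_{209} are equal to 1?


#1s = Σ_{n=0}^{209} s_n = Σ_{n=0}^{209} (⌊(n+1)α+ρ⌋ − ⌊nα+ρ⌋)
the sum telescopes: every ⌊nα+ρ⌋ with 0 < n < 210 appears once with + and once with −, leaving ⌊210α+ρ⌋ − ⌊0·α+ρ⌋
210α + ρ = (210·719 + 539) / 1001 = 151529/1001
ρ = 539/1001
⌊151529/1001⌋ = 151,  ⌊539/1001⌋ = 0
#1s = 151 − 0 = 151

151


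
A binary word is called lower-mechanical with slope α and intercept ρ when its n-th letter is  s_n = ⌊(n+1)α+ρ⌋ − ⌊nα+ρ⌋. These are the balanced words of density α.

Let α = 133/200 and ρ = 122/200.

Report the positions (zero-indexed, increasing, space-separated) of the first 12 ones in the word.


n=0: ⌊255/200⌋−⌊122/200⌋ = 1−0 = 1  ← one
n=1: ⌊388/200⌋−⌊255/200⌋ = 1−1 = 0
n=2: ⌊521/200⌋−⌊388/200⌋ = 2−1 = 1  ← one
n=3: ⌊654/200⌋−⌊521/200⌋ = 3−2 = 1  ← one
n=4: ⌊787/200⌋−⌊654/200⌋ = 3−3 = 0
n=5: ⌊920/200⌋−⌊787/200⌋ = 4−3 = 1  ← one
n=6: ⌊1053/200⌋−⌊920/200⌋ = 5−4 = 1  ← one
n=7: ⌊1186/200⌋−⌊1053/200⌋ = 5−5 = 0
n=8: ⌊1319/200⌋−⌊1186/200⌋ = 6−5 = 1  ← one
n=9: ⌊1452/200⌋−⌊1319/200⌋ = 7−6 = 1  ← one
n=10: ⌊1585/200⌋−⌊1452/200⌋ = 7−7 = 0
n=11: ⌊1718/200⌋−⌊1585/200⌋ = 8−7 = 1  ← one
n=12: ⌊1851/200⌋−⌊1718/200⌋ = 9−8 = 1  ← one
n=13: ⌊1984/200⌋−⌊1851/200⌋ = 9−9 = 0
n=14: ⌊2117/200⌋−⌊1984/200⌋ = 10−9 = 1  ← one
n=15: ⌊2250/200⌋−⌊2117/200⌋ = 11−10 = 1  ← one
n=16: ⌊2383/200⌋−⌊2250/200⌋ = 11−11 = 0
n=17: ⌊2516/200⌋−⌊2383/200⌋ = 12−11 = 1  ← one
positions of the first 12 ones: 0 2 3 5 6 8 9 11 12 14 15 17

0 2 3 5 6 8 9 11 12 14 15 17


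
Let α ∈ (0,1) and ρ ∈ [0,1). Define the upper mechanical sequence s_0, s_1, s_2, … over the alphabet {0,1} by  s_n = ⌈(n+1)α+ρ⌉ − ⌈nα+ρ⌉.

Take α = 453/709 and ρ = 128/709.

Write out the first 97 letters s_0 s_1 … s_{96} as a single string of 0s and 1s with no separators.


0110110101101101101011011011010110110110110101101101101011011011010110110110110101101101101011011

n=0: ⌈(1·453+128)/709⌉ − ⌈(0·453+128)/709⌉ = ⌈581/709⌉ − ⌈128/709⌉ = 1 − 1 = 0
n=1: ⌈(2·453+128)/709⌉ − ⌈(1·453+128)/709⌉ = ⌈1034/709⌉ − ⌈581/709⌉ = 2 − 1 = 1
n=2: ⌈(3·453+128)/709⌉ − ⌈(2·453+128)/709⌉ = ⌈1487/709⌉ − ⌈1034/709⌉ = 3 − 2 = 1
n=3: ⌈(4·453+128)/709⌉ − ⌈(3·453+128)/709⌉ = ⌈1940/709⌉ − ⌈1487/709⌉ = 3 − 3 = 0
n=4: ⌈(5·453+128)/709⌉ − ⌈(4·453+128)/709⌉ = ⌈2393/709⌉ − ⌈1940/709⌉ = 4 − 3 = 1
n=5: ⌈(6·453+128)/709⌉ − ⌈(5·453+128)/709⌉ = ⌈2846/709⌉ − ⌈2393/709⌉ = 5 − 4 = 1
n=6: ⌈(7·453+128)/709⌉ − ⌈(6·453+128)/709⌉ = ⌈3299/709⌉ − ⌈2846/709⌉ = 5 − 5 = 0
n=7: ⌈(8·453+128)/709⌉ − ⌈(7·453+128)/709⌉ = ⌈3752/709⌉ − ⌈3299/709⌉ = 6 − 5 = 1
n=8: ⌈(9·453+128)/709⌉ − ⌈(8·453+128)/709⌉ = ⌈4205/709⌉ − ⌈3752/709⌉ = 6 − 6 = 0
n=9: ⌈(10·453+128)/709⌉ − ⌈(9·453+128)/709⌉ = ⌈4658/709⌉ − ⌈4205/709⌉ = 7 − 6 = 1
n=10: ⌈(11·453+128)/709⌉ − ⌈(10·453+128)/709⌉ = ⌈5111/709⌉ − ⌈4658/709⌉ = 8 − 7 = 1
n=11: ⌈(12·453+128)/709⌉ − ⌈(11·453+128)/709⌉ = ⌈5564/709⌉ − ⌈5111/709⌉ = 8 − 8 = 0
n=12: ⌈(13·453+128)/709⌉ − ⌈(12·453+128)/709⌉ = ⌈6017/709⌉ − ⌈5564/709⌉ = 9 − 8 = 1
n=13: ⌈(14·453+128)/709⌉ − ⌈(13·453+128)/709⌉ = ⌈6470/709⌉ − ⌈6017/709⌉ = 10 − 9 = 1
n=14: ⌈(15·453+128)/709⌉ − ⌈(14·453+128)/709⌉ = ⌈6923/709⌉ − ⌈6470/709⌉ = 10 − 10 = 0
n=15: ⌈(16·453+128)/709⌉ − ⌈(15·453+128)/709⌉ = ⌈7376/709⌉ − ⌈6923/709⌉ = 11 − 10 = 1
n=16: ⌈(17·453+128)/709⌉ − ⌈(16·453+128)/709⌉ = ⌈7829/709⌉ − ⌈7376/709⌉ = 12 − 11 = 1
n=17: ⌈(18·453+128)/709⌉ − ⌈(17·453+128)/709⌉ = ⌈8282/709⌉ − ⌈7829/709⌉ = 12 − 12 = 0
n=18: ⌈(19·453+128)/709⌉ − ⌈(18·453+128)/709⌉ = ⌈8735/709⌉ − ⌈8282/709⌉ = 13 − 12 = 1
n=19: ⌈(20·453+128)/709⌉ − ⌈(19·453+128)/709⌉ = ⌈9188/709⌉ − ⌈8735/709⌉ = 13 − 13 = 0
n=20: ⌈(21·453+128)/709⌉ − ⌈(20·453+128)/709⌉ = ⌈9641/709⌉ − ⌈9188/709⌉ = 14 − 13 = 1
n=21: ⌈(22·453+128)/709⌉ − ⌈(21·453+128)/709⌉ = ⌈10094/709⌉ − ⌈9641/709⌉ = 15 − 14 = 1
n=22: ⌈(23·453+128)/709⌉ − ⌈(22·453+128)/709⌉ = ⌈10547/709⌉ − ⌈10094/709⌉ = 15 − 15 = 0
n=23: ⌈(24·453+128)/709⌉ − ⌈(23·453+128)/709⌉ = ⌈11000/709⌉ − ⌈10547/709⌉ = 16 − 15 = 1
n=24: ⌈(25·453+128)/709⌉ − ⌈(24·453+128)/709⌉ = ⌈11453/709⌉ − ⌈11000/709⌉ = 17 − 16 = 1
n=25: ⌈(26·453+128)/709⌉ − ⌈(25·453+128)/709⌉ = ⌈11906/709⌉ − ⌈11453/709⌉ = 17 − 17 = 0
n=26: ⌈(27·453+128)/709⌉ − ⌈(26·453+128)/709⌉ = ⌈12359/709⌉ − ⌈11906/709⌉ = 18 − 17 = 1
n=27: ⌈(28·453+128)/709⌉ − ⌈(27·453+128)/709⌉ = ⌈12812/709⌉ − ⌈12359/709⌉ = 19 − 18 = 1
n=28: ⌈(29·453+128)/709⌉ − ⌈(28·453+128)/709⌉ = ⌈13265/709⌉ − ⌈12812/709⌉ = 19 − 19 = 0
n=29: ⌈(30·453+128)/709⌉ − ⌈(29·453+128)/709⌉ = ⌈13718/709⌉ − ⌈13265/709⌉ = 20 − 19 = 1
n=30: ⌈(31·453+128)/709⌉ − ⌈(30·453+128)/709⌉ = ⌈14171/709⌉ − ⌈13718/709⌉ = 20 − 20 = 0
n=31: ⌈(32·453+128)/709⌉ − ⌈(31·453+128)/709⌉ = ⌈14624/709⌉ − ⌈14171/709⌉ = 21 − 20 = 1
n=32: ⌈(33·453+128)/709⌉ − ⌈(32·453+128)/709⌉ = ⌈15077/709⌉ − ⌈14624/709⌉ = 22 − 21 = 1
n=33: ⌈(34·453+128)/709⌉ − ⌈(33·453+128)/709⌉ = ⌈15530/709⌉ − ⌈15077/709⌉ = 22 − 22 = 0
n=34: ⌈(35·453+128)/709⌉ − ⌈(34·453+128)/709⌉ = ⌈15983/709⌉ − ⌈15530/709⌉ = 23 − 22 = 1
n=35: ⌈(36·453+128)/709⌉ − ⌈(35·453+128)/709⌉ = ⌈16436/709⌉ − ⌈15983/709⌉ = 24 − 23 = 1
n=36: ⌈(37·453+128)/709⌉ − ⌈(36·453+128)/709⌉ = ⌈16889/709⌉ − ⌈16436/709⌉ = 24 − 24 = 0
n=37: ⌈(38·453+128)/709⌉ − ⌈(37·453+128)/709⌉ = ⌈17342/709⌉ − ⌈16889/709⌉ = 25 − 24 = 1
n=38: ⌈(39·453+128)/709⌉ − ⌈(38·453+128)/709⌉ = ⌈17795/709⌉ − ⌈17342/709⌉ = 26 − 25 = 1
n=39: ⌈(40·453+128)/709⌉ − ⌈(39·453+128)/709⌉ = ⌈18248/709⌉ − ⌈17795/709⌉ = 26 − 26 = 0
n=40: ⌈(41·453+128)/709⌉ − ⌈(40·453+128)/709⌉ = ⌈18701/709⌉ − ⌈18248/709⌉ = 27 − 26 = 1
n=41: ⌈(42·453+128)/709⌉ − ⌈(41·453+128)/709⌉ = ⌈19154/709⌉ − ⌈18701/709⌉ = 28 − 27 = 1
n=42: ⌈(43·453+128)/709⌉ − ⌈(42·453+128)/709⌉ = ⌈19607/709⌉ − ⌈19154/709⌉ = 28 − 28 = 0
n=43: ⌈(44·453+128)/709⌉ − ⌈(43·453+128)/709⌉ = ⌈20060/709⌉ − ⌈19607/709⌉ = 29 − 28 = 1
n=44: ⌈(45·453+128)/709⌉ − ⌈(44·453+128)/709⌉ = ⌈20513/709⌉ − ⌈20060/709⌉ = 29 − 29 = 0
n=45: ⌈(46·453+128)/709⌉ − ⌈(45·453+128)/709⌉ = ⌈20966/709⌉ − ⌈20513/709⌉ = 30 − 29 = 1
n=46: ⌈(47·453+128)/709⌉ − ⌈(46·453+128)/709⌉ = ⌈21419/709⌉ − ⌈20966/709⌉ = 31 − 30 = 1
n=47: ⌈(48·453+128)/709⌉ − ⌈(47·453+128)/709⌉ = ⌈21872/709⌉ − ⌈21419/709⌉ = 31 − 31 = 0
n=48: ⌈(49·453+128)/709⌉ − ⌈(48·453+128)/709⌉ = ⌈22325/709⌉ − ⌈21872/709⌉ = 32 − 31 = 1
n=49: ⌈(50·453+128)/709⌉ − ⌈(49·453+128)/709⌉ = ⌈22778/709⌉ − ⌈22325/709⌉ = 33 − 32 = 1
n=50: ⌈(51·453+128)/709⌉ − ⌈(50·453+128)/709⌉ = ⌈23231/709⌉ − ⌈22778/709⌉ = 33 − 33 = 0
n=51: ⌈(52·453+128)/709⌉ − ⌈(51·453+128)/709⌉ = ⌈23684/709⌉ − ⌈23231/709⌉ = 34 − 33 = 1
n=52: ⌈(53·453+128)/709⌉ − ⌈(52·453+128)/709⌉ = ⌈24137/709⌉ − ⌈23684/709⌉ = 35 − 34 = 1
n=53: ⌈(54·453+128)/709⌉ − ⌈(53·453+128)/709⌉ = ⌈24590/709⌉ − ⌈24137/709⌉ = 35 − 35 = 0
n=54: ⌈(55·453+128)/709⌉ − ⌈(54·453+128)/709⌉ = ⌈25043/709⌉ − ⌈24590/709⌉ = 36 − 35 = 1
n=55: ⌈(56·453+128)/709⌉ − ⌈(55·453+128)/709⌉ = ⌈25496/709⌉ − ⌈25043/709⌉ = 36 − 36 = 0
n=56: ⌈(57·453+128)/709⌉ − ⌈(56·453+128)/709⌉ = ⌈25949/709⌉ − ⌈25496/709⌉ = 37 − 36 = 1
n=57: ⌈(58·453+128)/709⌉ − ⌈(57·453+128)/709⌉ = ⌈26402/709⌉ − ⌈25949/709⌉ = 38 − 37 = 1
n=58: ⌈(59·453+128)/709⌉ − ⌈(58·453+128)/709⌉ = ⌈26855/709⌉ − ⌈26402/709⌉ = 38 − 38 = 0
n=59: ⌈(60·453+128)/709⌉ − ⌈(59·453+128)/709⌉ = ⌈27308/709⌉ − ⌈26855/709⌉ = 39 − 38 = 1
n=60: ⌈(61·453+128)/709⌉ − ⌈(60·453+128)/709⌉ = ⌈27761/709⌉ − ⌈27308/709⌉ = 40 − 39 = 1
n=61: ⌈(62·453+128)/709⌉ − ⌈(61·453+128)/709⌉ = ⌈28214/709⌉ − ⌈27761/709⌉ = 40 − 40 = 0
n=62: ⌈(63·453+128)/709⌉ − ⌈(62·453+128)/709⌉ = ⌈28667/709⌉ − ⌈28214/709⌉ = 41 − 40 = 1
n=63: ⌈(64·453+128)/709⌉ − ⌈(63·453+128)/709⌉ = ⌈29120/709⌉ − ⌈28667/709⌉ = 42 − 41 = 1
n=64: ⌈(65·453+128)/709⌉ − ⌈(64·453+128)/709⌉ = ⌈29573/709⌉ − ⌈29120/709⌉ = 42 − 42 = 0
n=65: ⌈(66·453+128)/709⌉ − ⌈(65·453+128)/709⌉ = ⌈30026/709⌉ − ⌈29573/709⌉ = 43 − 42 = 1
n=66: ⌈(67·453+128)/709⌉ − ⌈(66·453+128)/709⌉ = ⌈30479/709⌉ − ⌈30026/709⌉ = 43 − 43 = 0
n=67: ⌈(68·453+128)/709⌉ − ⌈(67·453+128)/709⌉ = ⌈30932/709⌉ − ⌈30479/709⌉ = 44 − 43 = 1
n=68: ⌈(69·453+128)/709⌉ − ⌈(68·453+128)/709⌉ = ⌈31385/709⌉ − ⌈30932/709⌉ = 45 − 44 = 1
n=69: ⌈(70·453+128)/709⌉ − ⌈(69·453+128)/709⌉ = ⌈31838/709⌉ − ⌈31385/709⌉ = 45 − 45 = 0
n=70: ⌈(71·453+128)/709⌉ − ⌈(70·453+128)/709⌉ = ⌈32291/709⌉ − ⌈31838/709⌉ = 46 − 45 = 1
n=71: ⌈(72·453+128)/709⌉ − ⌈(71·453+128)/709⌉ = ⌈32744/709⌉ − ⌈32291/709⌉ = 47 − 46 = 1
n=72: ⌈(73·453+128)/709⌉ − ⌈(72·453+128)/709⌉ = ⌈33197/709⌉ − ⌈32744/709⌉ = 47 − 47 = 0
n=73: ⌈(74·453+128)/709⌉ − ⌈(73·453+128)/709⌉ = ⌈33650/709⌉ − ⌈33197/709⌉ = 48 − 47 = 1
n=74: ⌈(75·453+128)/709⌉ − ⌈(74·453+128)/709⌉ = ⌈34103/709⌉ − ⌈33650/709⌉ = 49 − 48 = 1
n=75: ⌈(76·453+128)/709⌉ − ⌈(75·453+128)/709⌉ = ⌈34556/709⌉ − ⌈34103/709⌉ = 49 − 49 = 0
n=76: ⌈(77·453+128)/709⌉ − ⌈(76·453+128)/709⌉ = ⌈35009/709⌉ − ⌈34556/709⌉ = 50 − 49 = 1
n=77: ⌈(78·453+128)/709⌉ − ⌈(77·453+128)/709⌉ = ⌈35462/709⌉ − ⌈35009/709⌉ = 51 − 50 = 1
n=78: ⌈(79·453+128)/709⌉ − ⌈(78·453+128)/709⌉ = ⌈35915/709⌉ − ⌈35462/709⌉ = 51 − 51 = 0
n=79: ⌈(80·453+128)/709⌉ − ⌈(79·453+128)/709⌉ = ⌈36368/709⌉ − ⌈35915/709⌉ = 52 − 51 = 1
n=80: ⌈(81·453+128)/709⌉ − ⌈(80·453+128)/709⌉ = ⌈36821/709⌉ − ⌈36368/709⌉ = 52 − 52 = 0
n=81: ⌈(82·453+128)/709⌉ − ⌈(81·453+128)/709⌉ = ⌈37274/709⌉ − ⌈36821/709⌉ = 53 − 52 = 1
n=82: ⌈(83·453+128)/709⌉ − ⌈(82·453+128)/709⌉ = ⌈37727/709⌉ − ⌈37274/709⌉ = 54 − 53 = 1
n=83: ⌈(84·453+128)/709⌉ − ⌈(83·453+128)/709⌉ = ⌈38180/709⌉ − ⌈37727/709⌉ = 54 − 54 = 0
n=84: ⌈(85·453+128)/709⌉ − ⌈(84·453+128)/709⌉ = ⌈38633/709⌉ − ⌈38180/709⌉ = 55 − 54 = 1
n=85: ⌈(86·453+128)/709⌉ − ⌈(85·453+128)/709⌉ = ⌈39086/709⌉ − ⌈38633/709⌉ = 56 − 55 = 1
n=86: ⌈(87·453+128)/709⌉ − ⌈(86·453+128)/709⌉ = ⌈39539/709⌉ − ⌈39086/709⌉ = 56 − 56 = 0
n=87: ⌈(88·453+128)/709⌉ − ⌈(87·453+128)/709⌉ = ⌈39992/709⌉ − ⌈39539/709⌉ = 57 − 56 = 1
n=88: ⌈(89·453+128)/709⌉ − ⌈(88·453+128)/709⌉ = ⌈40445/709⌉ − ⌈39992/709⌉ = 58 − 57 = 1
n=89: ⌈(90·453+128)/709⌉ − ⌈(89·453+128)/709⌉ = ⌈40898/709⌉ − ⌈40445/709⌉ = 58 − 58 = 0
n=90: ⌈(91·453+128)/709⌉ − ⌈(90·453+128)/709⌉ = ⌈41351/709⌉ − ⌈40898/709⌉ = 59 − 58 = 1
n=91: ⌈(92·453+128)/709⌉ − ⌈(91·453+128)/709⌉ = ⌈41804/709⌉ − ⌈41351/709⌉ = 59 − 59 = 0
n=92: ⌈(93·453+128)/709⌉ − ⌈(92·453+128)/709⌉ = ⌈42257/709⌉ − ⌈41804/709⌉ = 60 − 59 = 1
n=93: ⌈(94·453+128)/709⌉ − ⌈(93·453+128)/709⌉ = ⌈42710/709⌉ − ⌈42257/709⌉ = 61 − 60 = 1
n=94: ⌈(95·453+128)/709⌉ − ⌈(94·453+128)/709⌉ = ⌈43163/709⌉ − ⌈42710/709⌉ = 61 − 61 = 0
n=95: ⌈(96·453+128)/709⌉ − ⌈(95·453+128)/709⌉ = ⌈43616/709⌉ − ⌈43163/709⌉ = 62 − 61 = 1
n=96: ⌈(97·453+128)/709⌉ − ⌈(96·453+128)/709⌉ = ⌈44069/709⌉ − ⌈43616/709⌉ = 63 − 62 = 1


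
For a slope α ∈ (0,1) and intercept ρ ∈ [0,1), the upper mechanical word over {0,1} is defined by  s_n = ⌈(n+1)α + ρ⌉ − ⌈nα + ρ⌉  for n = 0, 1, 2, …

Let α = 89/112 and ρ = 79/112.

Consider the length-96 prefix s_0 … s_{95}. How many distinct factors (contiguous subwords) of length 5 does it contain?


t_n = ⌈(n·89+79)/112⌉ for n = 0 … 96:
  n=0…9: ⌈79/112⌉=1 ⌈168/112⌉=2 ⌈257/112⌉=3 ⌈346/112⌉=4 ⌈435/112⌉=4 ⌈524/112⌉=5 ⌈613/112⌉=6 ⌈702/112⌉=7 ⌈791/112⌉=8 ⌈880/112⌉=8
  n=10…19: ⌈969/112⌉=9 ⌈1058/112⌉=10 ⌈1147/112⌉=11 ⌈1236/112⌉=12 ⌈1325/112⌉=12 ⌈1414/112⌉=13 ⌈1503/112⌉=14 ⌈1592/112⌉=15 ⌈1681/112⌉=16 ⌈1770/112⌉=16
  n=20…29: ⌈1859/112⌉=17 ⌈1948/112⌉=18 ⌈2037/112⌉=19 ⌈2126/112⌉=19 ⌈2215/112⌉=20 ⌈2304/112⌉=21 ⌈2393/112⌉=22 ⌈2482/112⌉=23 ⌈2571/112⌉=23 ⌈2660/112⌉=24
  n=30…39: ⌈2749/112⌉=25 ⌈2838/112⌉=26 ⌈2927/112⌉=27 ⌈3016/112⌉=27 ⌈3105/112⌉=28 ⌈3194/112⌉=29 ⌈3283/112⌉=30 ⌈3372/112⌉=31 ⌈3461/112⌉=31 ⌈3550/112⌉=32
  n=40…49: ⌈3639/112⌉=33 ⌈3728/112⌉=34 ⌈3817/112⌉=35 ⌈3906/112⌉=35 ⌈3995/112⌉=36 ⌈4084/112⌉=37 ⌈4173/112⌉=38 ⌈4262/112⌉=39 ⌈4351/112⌉=39 ⌈4440/112⌉=40
  n=50…59: ⌈4529/112⌉=41 ⌈4618/112⌉=42 ⌈4707/112⌉=43 ⌈4796/112⌉=43 ⌈4885/112⌉=44 ⌈4974/112⌉=45 ⌈5063/112⌉=46 ⌈5152/112⌉=46 ⌈5241/112⌉=47 ⌈5330/112⌉=48
  n=60…69: ⌈5419/112⌉=49 ⌈5508/112⌉=50 ⌈5597/112⌉=50 ⌈5686/112⌉=51 ⌈5775/112⌉=52 ⌈5864/112⌉=53 ⌈5953/112⌉=54 ⌈6042/112⌉=54 ⌈6131/112⌉=55 ⌈6220/112⌉=56
  n=70…79: ⌈6309/112⌉=57 ⌈6398/112⌉=58 ⌈6487/112⌉=58 ⌈6576/112⌉=59 ⌈6665/112⌉=60 ⌈6754/112⌉=61 ⌈6843/112⌉=62 ⌈6932/112⌉=62 ⌈7021/112⌉=63 ⌈7110/112⌉=64
  n=80…89: ⌈7199/112⌉=65 ⌈7288/112⌉=66 ⌈7377/112⌉=66 ⌈7466/112⌉=67 ⌈7555/112⌉=68 ⌈7644/112⌉=69 ⌈7733/112⌉=70 ⌈7822/112⌉=70 ⌈7911/112⌉=71 ⌈8000/112⌉=72
  n=90…96: ⌈8089/112⌉=73 ⌈8178/112⌉=74 ⌈8267/112⌉=74 ⌈8356/112⌉=75 ⌈8445/112⌉=76 ⌈8534/112⌉=77 ⌈8623/112⌉=77
s_n = t_(n+1) − t_n for n = 0 … 95 gives
prefix = 111011110111101111011101111011110111101111011110111101110111101111011110111101111011110111101110
slide a length-5 window over [0..4] … [91..95] (92 windows); first occurrence of each distinct factor:
  [  0..  4] 11101
  [  1..  5] 11011
  [  2..  6] 10111
  [  3..  7] 01111
  [  4..  8] 11110
  [ 18.. 22] 01110
  (the other 86 windows repeat one of these)
distinct factors: {01110, 01111, 10111, 11011, 11101, 11110}
count = 6  (Sturmian bound for length 5 is 6)

6


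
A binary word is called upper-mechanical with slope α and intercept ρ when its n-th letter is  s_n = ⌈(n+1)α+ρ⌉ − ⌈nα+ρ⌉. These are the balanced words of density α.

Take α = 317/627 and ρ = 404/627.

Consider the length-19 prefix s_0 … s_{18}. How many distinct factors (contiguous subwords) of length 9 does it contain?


t_n = ⌈(n·317+404)/627⌉ for n = 0 … 19:
  n=0…9: ⌈404/627⌉=1 ⌈721/627⌉=2 ⌈1038/627⌉=2 ⌈1355/627⌉=3 ⌈1672/627⌉=3 ⌈1989/627⌉=4 ⌈2306/627⌉=4 ⌈2623/627⌉=5 ⌈2940/627⌉=5 ⌈3257/627⌉=6
  n=10…19: ⌈3574/627⌉=6 ⌈3891/627⌉=7 ⌈4208/627⌉=7 ⌈4525/627⌉=8 ⌈4842/627⌉=8 ⌈5159/627⌉=9 ⌈5476/627⌉=9 ⌈5793/627⌉=10 ⌈6110/627⌉=10 ⌈6427/627⌉=11
s_n = t_(n+1) − t_n for n = 0 … 18 gives
prefix = 1010101010101010101
slide a length-9 window over [0..8] … [10..18] (11 windows); first occurrence of each distinct factor:
  [  0..  8] 101010101
  [  1..  9] 010101010
  (the other 9 windows repeat one of these)
distinct factors: {010101010, 101010101}
count = 2  (Sturmian bound for length 9 is 10)

2


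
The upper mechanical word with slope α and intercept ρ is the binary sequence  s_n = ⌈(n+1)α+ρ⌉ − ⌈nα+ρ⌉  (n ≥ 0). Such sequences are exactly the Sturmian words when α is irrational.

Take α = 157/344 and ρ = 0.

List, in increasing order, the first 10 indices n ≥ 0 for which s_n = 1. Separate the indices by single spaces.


n=0: ⌈157/344⌉−⌈0/344⌉ = 1−0 = 1  ← one
n=1: ⌈314/344⌉−⌈157/344⌉ = 1−1 = 0
n=2: ⌈471/344⌉−⌈314/344⌉ = 2−1 = 1  ← one
n=3: ⌈628/344⌉−⌈471/344⌉ = 2−2 = 0
n=4: ⌈785/344⌉−⌈628/344⌉ = 3−2 = 1  ← one
n=5: ⌈942/344⌉−⌈785/344⌉ = 3−3 = 0
n=6: ⌈1099/344⌉−⌈942/344⌉ = 4−3 = 1  ← one
n=7: ⌈1256/344⌉−⌈1099/344⌉ = 4−4 = 0
n=8: ⌈1413/344⌉−⌈1256/344⌉ = 5−4 = 1  ← one
n=9: ⌈1570/344⌉−⌈1413/344⌉ = 5−5 = 0
n=10: ⌈1727/344⌉−⌈1570/344⌉ = 6−5 = 1  ← one
n=11: ⌈1884/344⌉−⌈1727/344⌉ = 6−6 = 0
n=12: ⌈2041/344⌉−⌈1884/344⌉ = 6−6 = 0
n=13: ⌈2198/344⌉−⌈2041/344⌉ = 7−6 = 1  ← one
n=14: ⌈2355/344⌉−⌈2198/344⌉ = 7−7 = 0
n=15: ⌈2512/344⌉−⌈2355/344⌉ = 8−7 = 1  ← one
n=16: ⌈2669/344⌉−⌈2512/344⌉ = 8−8 = 0
n=17: ⌈2826/344⌉−⌈2669/344⌉ = 9−8 = 1  ← one
n=18: ⌈2983/344⌉−⌈2826/344⌉ = 9−9 = 0
n=19: ⌈3140/344⌉−⌈2983/344⌉ = 10−9 = 1  ← one
positions of the first 10 ones: 0 2 4 6 8 10 13 15 17 19

0 2 4 6 8 10 13 15 17 19


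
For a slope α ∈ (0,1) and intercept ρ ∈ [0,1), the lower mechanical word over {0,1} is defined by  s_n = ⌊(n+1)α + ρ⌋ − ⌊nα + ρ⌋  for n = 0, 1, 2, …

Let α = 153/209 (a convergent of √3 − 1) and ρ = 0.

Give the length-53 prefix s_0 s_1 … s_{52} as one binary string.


01101110111011011101110111011011101110111011011101110

n=0: ⌊(1·153)/209⌋ − ⌊(0·153)/209⌋ = ⌊153/209⌋ − ⌊0/209⌋ = 0 − 0 = 0
n=1: ⌊(2·153)/209⌋ − ⌊(1·153)/209⌋ = ⌊306/209⌋ − ⌊153/209⌋ = 1 − 0 = 1
n=2: ⌊(3·153)/209⌋ − ⌊(2·153)/209⌋ = ⌊459/209⌋ − ⌊306/209⌋ = 2 − 1 = 1
n=3: ⌊(4·153)/209⌋ − ⌊(3·153)/209⌋ = ⌊612/209⌋ − ⌊459/209⌋ = 2 − 2 = 0
n=4: ⌊(5·153)/209⌋ − ⌊(4·153)/209⌋ = ⌊765/209⌋ − ⌊612/209⌋ = 3 − 2 = 1
n=5: ⌊(6·153)/209⌋ − ⌊(5·153)/209⌋ = ⌊918/209⌋ − ⌊765/209⌋ = 4 − 3 = 1
n=6: ⌊(7·153)/209⌋ − ⌊(6·153)/209⌋ = ⌊1071/209⌋ − ⌊918/209⌋ = 5 − 4 = 1
n=7: ⌊(8·153)/209⌋ − ⌊(7·153)/209⌋ = ⌊1224/209⌋ − ⌊1071/209⌋ = 5 − 5 = 0
n=8: ⌊(9·153)/209⌋ − ⌊(8·153)/209⌋ = ⌊1377/209⌋ − ⌊1224/209⌋ = 6 − 5 = 1
n=9: ⌊(10·153)/209⌋ − ⌊(9·153)/209⌋ = ⌊1530/209⌋ − ⌊1377/209⌋ = 7 − 6 = 1
n=10: ⌊(11·153)/209⌋ − ⌊(10·153)/209⌋ = ⌊1683/209⌋ − ⌊1530/209⌋ = 8 − 7 = 1
n=11: ⌊(12·153)/209⌋ − ⌊(11·153)/209⌋ = ⌊1836/209⌋ − ⌊1683/209⌋ = 8 − 8 = 0
n=12: ⌊(13·153)/209⌋ − ⌊(12·153)/209⌋ = ⌊1989/209⌋ − ⌊1836/209⌋ = 9 − 8 = 1
n=13: ⌊(14·153)/209⌋ − ⌊(13·153)/209⌋ = ⌊2142/209⌋ − ⌊1989/209⌋ = 10 − 9 = 1
n=14: ⌊(15·153)/209⌋ − ⌊(14·153)/209⌋ = ⌊2295/209⌋ − ⌊2142/209⌋ = 10 − 10 = 0
n=15: ⌊(16·153)/209⌋ − ⌊(15·153)/209⌋ = ⌊2448/209⌋ − ⌊2295/209⌋ = 11 − 10 = 1
n=16: ⌊(17·153)/209⌋ − ⌊(16·153)/209⌋ = ⌊2601/209⌋ − ⌊2448/209⌋ = 12 − 11 = 1
n=17: ⌊(18·153)/209⌋ − ⌊(17·153)/209⌋ = ⌊2754/209⌋ − ⌊2601/209⌋ = 13 − 12 = 1
n=18: ⌊(19·153)/209⌋ − ⌊(18·153)/209⌋ = ⌊2907/209⌋ − ⌊2754/209⌋ = 13 − 13 = 0
n=19: ⌊(20·153)/209⌋ − ⌊(19·153)/209⌋ = ⌊3060/209⌋ − ⌊2907/209⌋ = 14 − 13 = 1
n=20: ⌊(21·153)/209⌋ − ⌊(20·153)/209⌋ = ⌊3213/209⌋ − ⌊3060/209⌋ = 15 − 14 = 1
n=21: ⌊(22·153)/209⌋ − ⌊(21·153)/209⌋ = ⌊3366/209⌋ − ⌊3213/209⌋ = 16 − 15 = 1
n=22: ⌊(23·153)/209⌋ − ⌊(22·153)/209⌋ = ⌊3519/209⌋ − ⌊3366/209⌋ = 16 − 16 = 0
n=23: ⌊(24·153)/209⌋ − ⌊(23·153)/209⌋ = ⌊3672/209⌋ − ⌊3519/209⌋ = 17 − 16 = 1
n=24: ⌊(25·153)/209⌋ − ⌊(24·153)/209⌋ = ⌊3825/209⌋ − ⌊3672/209⌋ = 18 − 17 = 1
n=25: ⌊(26·153)/209⌋ − ⌊(25·153)/209⌋ = ⌊3978/209⌋ − ⌊3825/209⌋ = 19 − 18 = 1
n=26: ⌊(27·153)/209⌋ − ⌊(26·153)/209⌋ = ⌊4131/209⌋ − ⌊3978/209⌋ = 19 − 19 = 0
n=27: ⌊(28·153)/209⌋ − ⌊(27·153)/209⌋ = ⌊4284/209⌋ − ⌊4131/209⌋ = 20 − 19 = 1
n=28: ⌊(29·153)/209⌋ − ⌊(28·153)/209⌋ = ⌊4437/209⌋ − ⌊4284/209⌋ = 21 − 20 = 1
n=29: ⌊(30·153)/209⌋ − ⌊(29·153)/209⌋ = ⌊4590/209⌋ − ⌊4437/209⌋ = 21 − 21 = 0
n=30: ⌊(31·153)/209⌋ − ⌊(30·153)/209⌋ = ⌊4743/209⌋ − ⌊4590/209⌋ = 22 − 21 = 1
n=31: ⌊(32·153)/209⌋ − ⌊(31·153)/209⌋ = ⌊4896/209⌋ − ⌊4743/209⌋ = 23 − 22 = 1
n=32: ⌊(33·153)/209⌋ − ⌊(32·153)/209⌋ = ⌊5049/209⌋ − ⌊4896/209⌋ = 24 − 23 = 1
n=33: ⌊(34·153)/209⌋ − ⌊(33·153)/209⌋ = ⌊5202/209⌋ − ⌊5049/209⌋ = 24 − 24 = 0
n=34: ⌊(35·153)/209⌋ − ⌊(34·153)/209⌋ = ⌊5355/209⌋ − ⌊5202/209⌋ = 25 − 24 = 1
n=35: ⌊(36·153)/209⌋ − ⌊(35·153)/209⌋ = ⌊5508/209⌋ − ⌊5355/209⌋ = 26 − 25 = 1
n=36: ⌊(37·153)/209⌋ − ⌊(36·153)/209⌋ = ⌊5661/209⌋ − ⌊5508/209⌋ = 27 − 26 = 1
n=37: ⌊(38·153)/209⌋ − ⌊(37·153)/209⌋ = ⌊5814/209⌋ − ⌊5661/209⌋ = 27 − 27 = 0
n=38: ⌊(39·153)/209⌋ − ⌊(38·153)/209⌋ = ⌊5967/209⌋ − ⌊5814/209⌋ = 28 − 27 = 1
n=39: ⌊(40·153)/209⌋ − ⌊(39·153)/209⌋ = ⌊6120/209⌋ − ⌊5967/209⌋ = 29 − 28 = 1
n=40: ⌊(41·153)/209⌋ − ⌊(40·153)/209⌋ = ⌊6273/209⌋ − ⌊6120/209⌋ = 30 − 29 = 1
n=41: ⌊(42·153)/209⌋ − ⌊(41·153)/209⌋ = ⌊6426/209⌋ − ⌊6273/209⌋ = 30 − 30 = 0
n=42: ⌊(43·153)/209⌋ − ⌊(42·153)/209⌋ = ⌊6579/209⌋ − ⌊6426/209⌋ = 31 − 30 = 1
n=43: ⌊(44·153)/209⌋ − ⌊(43·153)/209⌋ = ⌊6732/209⌋ − ⌊6579/209⌋ = 32 − 31 = 1
n=44: ⌊(45·153)/209⌋ − ⌊(44·153)/209⌋ = ⌊6885/209⌋ − ⌊6732/209⌋ = 32 − 32 = 0
n=45: ⌊(46·153)/209⌋ − ⌊(45·153)/209⌋ = ⌊7038/209⌋ − ⌊6885/209⌋ = 33 − 32 = 1
n=46: ⌊(47·153)/209⌋ − ⌊(46·153)/209⌋ = ⌊7191/209⌋ − ⌊7038/209⌋ = 34 − 33 = 1
n=47: ⌊(48·153)/209⌋ − ⌊(47·153)/209⌋ = ⌊7344/209⌋ − ⌊7191/209⌋ = 35 − 34 = 1
n=48: ⌊(49·153)/209⌋ − ⌊(48·153)/209⌋ = ⌊7497/209⌋ − ⌊7344/209⌋ = 35 − 35 = 0
n=49: ⌊(50·153)/209⌋ − ⌊(49·153)/209⌋ = ⌊7650/209⌋ − ⌊7497/209⌋ = 36 − 35 = 1
n=50: ⌊(51·153)/209⌋ − ⌊(50·153)/209⌋ = ⌊7803/209⌋ − ⌊7650/209⌋ = 37 − 36 = 1
n=51: ⌊(52·153)/209⌋ − ⌊(51·153)/209⌋ = ⌊7956/209⌋ − ⌊7803/209⌋ = 38 − 37 = 1
n=52: ⌊(53·153)/209⌋ − ⌊(52·153)/209⌋ = ⌊8109/209⌋ − ⌊7956/209⌋ = 38 − 38 = 0


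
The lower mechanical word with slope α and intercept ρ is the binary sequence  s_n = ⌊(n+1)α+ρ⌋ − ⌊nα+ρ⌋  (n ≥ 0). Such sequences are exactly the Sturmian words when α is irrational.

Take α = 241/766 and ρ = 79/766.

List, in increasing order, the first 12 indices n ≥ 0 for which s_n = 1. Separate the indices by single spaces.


2 6 9 12 15 18 21 25 28 31 34 37

n=0: ⌊320/766⌋−⌊79/766⌋ = 0−0 = 0
n=1: ⌊561/766⌋−⌊320/766⌋ = 0−0 = 0
n=2: ⌊802/766⌋−⌊561/766⌋ = 1−0 = 1  ← one
n=3: ⌊1043/766⌋−⌊802/766⌋ = 1−1 = 0
n=4: ⌊1284/766⌋−⌊1043/766⌋ = 1−1 = 0
n=5: ⌊1525/766⌋−⌊1284/766⌋ = 1−1 = 0
n=6: ⌊1766/766⌋−⌊1525/766⌋ = 2−1 = 1  ← one
n=7: ⌊2007/766⌋−⌊1766/766⌋ = 2−2 = 0
n=8: ⌊2248/766⌋−⌊2007/766⌋ = 2−2 = 0
n=9: ⌊2489/766⌋−⌊2248/766⌋ = 3−2 = 1  ← one
n=10: ⌊2730/766⌋−⌊2489/766⌋ = 3−3 = 0
n=11: ⌊2971/766⌋−⌊2730/766⌋ = 3−3 = 0
n=12: ⌊3212/766⌋−⌊2971/766⌋ = 4−3 = 1  ← one
n=13: ⌊3453/766⌋−⌊3212/766⌋ = 4−4 = 0
n=14: ⌊3694/766⌋−⌊3453/766⌋ = 4−4 = 0
n=15: ⌊3935/766⌋−⌊3694/766⌋ = 5−4 = 1  ← one
n=16: ⌊4176/766⌋−⌊3935/766⌋ = 5−5 = 0
n=17: ⌊4417/766⌋−⌊4176/766⌋ = 5−5 = 0
n=18: ⌊4658/766⌋−⌊4417/766⌋ = 6−5 = 1  ← one
n=19: ⌊4899/766⌋−⌊4658/766⌋ = 6−6 = 0
n=20: ⌊5140/766⌋−⌊4899/766⌋ = 6−6 = 0
n=21: ⌊5381/766⌋−⌊5140/766⌋ = 7−6 = 1  ← one
n=22: ⌊5622/766⌋−⌊5381/766⌋ = 7−7 = 0
n=23: ⌊5863/766⌋−⌊5622/766⌋ = 7−7 = 0
n=24: ⌊6104/766⌋−⌊5863/766⌋ = 7−7 = 0
n=25: ⌊6345/766⌋−⌊6104/766⌋ = 8−7 = 1  ← one
n=26: ⌊6586/766⌋−⌊6345/766⌋ = 8−8 = 0
n=27: ⌊6827/766⌋−⌊6586/766⌋ = 8−8 = 0
n=28: ⌊7068/766⌋−⌊6827/766⌋ = 9−8 = 1  ← one
n=29: ⌊7309/766⌋−⌊7068/766⌋ = 9−9 = 0
n=30: ⌊7550/766⌋−⌊7309/766⌋ = 9−9 = 0
n=31: ⌊7791/766⌋−⌊7550/766⌋ = 10−9 = 1  ← one
n=32: ⌊8032/766⌋−⌊7791/766⌋ = 10−10 = 0
n=33: ⌊8273/766⌋−⌊8032/766⌋ = 10−10 = 0
n=34: ⌊8514/766⌋−⌊8273/766⌋ = 11−10 = 1  ← one
n=35: ⌊8755/766⌋−⌊8514/766⌋ = 11−11 = 0
n=36: ⌊8996/766⌋−⌊8755/766⌋ = 11−11 = 0
n=37: ⌊9237/766⌋−⌊8996/766⌋ = 12−11 = 1  ← one
positions of the first 12 ones: 2 6 9 12 15 18 21 25 28 31 34 37


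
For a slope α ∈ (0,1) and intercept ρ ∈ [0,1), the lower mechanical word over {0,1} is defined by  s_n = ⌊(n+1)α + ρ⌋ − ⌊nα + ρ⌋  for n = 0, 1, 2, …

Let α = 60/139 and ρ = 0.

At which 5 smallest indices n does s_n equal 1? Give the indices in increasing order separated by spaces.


2 4 6 9 11

n=0: ⌊60/139⌋−⌊0/139⌋ = 0−0 = 0
n=1: ⌊120/139⌋−⌊60/139⌋ = 0−0 = 0
n=2: ⌊180/139⌋−⌊120/139⌋ = 1−0 = 1  ← one
n=3: ⌊240/139⌋−⌊180/139⌋ = 1−1 = 0
n=4: ⌊300/139⌋−⌊240/139⌋ = 2−1 = 1  ← one
n=5: ⌊360/139⌋−⌊300/139⌋ = 2−2 = 0
n=6: ⌊420/139⌋−⌊360/139⌋ = 3−2 = 1  ← one
n=7: ⌊480/139⌋−⌊420/139⌋ = 3−3 = 0
n=8: ⌊540/139⌋−⌊480/139⌋ = 3−3 = 0
n=9: ⌊600/139⌋−⌊540/139⌋ = 4−3 = 1  ← one
n=10: ⌊660/139⌋−⌊600/139⌋ = 4−4 = 0
n=11: ⌊720/139⌋−⌊660/139⌋ = 5−4 = 1  ← one
positions of the first 5 ones: 2 4 6 9 11


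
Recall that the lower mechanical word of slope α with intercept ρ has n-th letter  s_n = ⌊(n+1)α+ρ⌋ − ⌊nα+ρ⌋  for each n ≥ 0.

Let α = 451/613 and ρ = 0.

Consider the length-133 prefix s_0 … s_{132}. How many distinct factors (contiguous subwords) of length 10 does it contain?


11

t_n = ⌊(n·451)/613⌋ for n = 0 … 133:
  n=0…9: ⌊0/613⌋=0 ⌊451/613⌋=0 ⌊902/613⌋=1 ⌊1353/613⌋=2 ⌊1804/613⌋=2 ⌊2255/613⌋=3 ⌊2706/613⌋=4 ⌊3157/613⌋=5 ⌊3608/613⌋=5 ⌊4059/613⌋=6
  n=10…19: ⌊4510/613⌋=7 ⌊4961/613⌋=8 ⌊5412/613⌋=8 ⌊5863/613⌋=9 ⌊6314/613⌋=10 ⌊6765/613⌋=11 ⌊7216/613⌋=11 ⌊7667/613⌋=12 ⌊8118/613⌋=13 ⌊8569/613⌋=13
  n=20…29: ⌊9020/613⌋=14 ⌊9471/613⌋=15 ⌊9922/613⌋=16 ⌊10373/613⌋=16 ⌊10824/613⌋=17 ⌊11275/613⌋=18 ⌊11726/613⌋=19 ⌊12177/613⌋=19 ⌊12628/613⌋=20 ⌊13079/613⌋=21
  n=30…39: ⌊13530/613⌋=22 ⌊13981/613⌋=22 ⌊14432/613⌋=23 ⌊14883/613⌋=24 ⌊15334/613⌋=25 ⌊15785/613⌋=25 ⌊16236/613⌋=26 ⌊16687/613⌋=27 ⌊17138/613⌋=27 ⌊17589/613⌋=28
  n=40…49: ⌊18040/613⌋=29 ⌊18491/613⌋=30 ⌊18942/613⌋=30 ⌊19393/613⌋=31 ⌊19844/613⌋=32 ⌊20295/613⌋=33 ⌊20746/613⌋=33 ⌊21197/613⌋=34 ⌊21648/613⌋=35 ⌊22099/613⌋=36
  n=50…59: ⌊22550/613⌋=36 ⌊23001/613⌋=37 ⌊23452/613⌋=38 ⌊23903/613⌋=38 ⌊24354/613⌋=39 ⌊24805/613⌋=40 ⌊25256/613⌋=41 ⌊25707/613⌋=41 ⌊26158/613⌋=42 ⌊26609/613⌋=43
  n=60…69: ⌊27060/613⌋=44 ⌊27511/613⌋=44 ⌊27962/613⌋=45 ⌊28413/613⌋=46 ⌊28864/613⌋=47 ⌊29315/613⌋=47 ⌊29766/613⌋=48 ⌊30217/613⌋=49 ⌊30668/613⌋=50 ⌊31119/613⌋=50
  n=70…79: ⌊31570/613⌋=51 ⌊32021/613⌋=52 ⌊32472/613⌋=52 ⌊32923/613⌋=53 ⌊33374/613⌋=54 ⌊33825/613⌋=55 ⌊34276/613⌋=55 ⌊34727/613⌋=56 ⌊35178/613⌋=57 ⌊35629/613⌋=58
  n=80…89: ⌊36080/613⌋=58 ⌊36531/613⌋=59 ⌊36982/613⌋=60 ⌊37433/613⌋=61 ⌊37884/613⌋=61 ⌊38335/613⌋=62 ⌊38786/613⌋=63 ⌊39237/613⌋=64 ⌊39688/613⌋=64 ⌊40139/613⌋=65
  n=90…99: ⌊40590/613⌋=66 ⌊41041/613⌋=66 ⌊41492/613⌋=67 ⌊41943/613⌋=68 ⌊42394/613⌋=69 ⌊42845/613⌋=69 ⌊43296/613⌋=70 ⌊43747/613⌋=71 ⌊44198/613⌋=72 ⌊44649/613⌋=72
  n=100…109: ⌊45100/613⌋=73 ⌊45551/613⌋=74 ⌊46002/613⌋=75 ⌊46453/613⌋=75 ⌊46904/613⌋=76 ⌊47355/613⌋=77 ⌊47806/613⌋=77 ⌊48257/613⌋=78 ⌊48708/613⌋=79 ⌊49159/613⌋=80
  n=110…119: ⌊49610/613⌋=80 ⌊50061/613⌋=81 ⌊50512/613⌋=82 ⌊50963/613⌋=83 ⌊51414/613⌋=83 ⌊51865/613⌋=84 ⌊52316/613⌋=85 ⌊52767/613⌋=86 ⌊53218/613⌋=86 ⌊53669/613⌋=87
  n=120…129: ⌊54120/613⌋=88 ⌊54571/613⌋=89 ⌊55022/613⌋=89 ⌊55473/613⌋=90 ⌊55924/613⌋=91 ⌊56375/613⌋=91 ⌊56826/613⌋=92 ⌊57277/613⌋=93 ⌊57728/613⌋=94 ⌊58179/613⌋=94
  n=130…133: ⌊58630/613⌋=95 ⌊59081/613⌋=96 ⌊59532/613⌋=97 ⌊59983/613⌋=97
s_n = t_(n+1) − t_n for n = 0 … 132 gives
prefix = 0110111011101110110111011101110111011011101110111011011101110111011101101110111011101110110111011101110110111011101110111011011101110
slide a length-10 window over [0..9] … [123..132] (124 windows); first occurrence of each distinct factor:
  [  0..  9] 0110111011
  [  1.. 10] 1101110111
  [  2.. 11] 1011101110
  [  3.. 12] 0111011101
  [  4.. 13] 1110111011
  [  9.. 18] 1101110110
  [ 10.. 19] 1011101101
  [ 11.. 20] 0111011011
  [ 12.. 21] 1110110111
  [ 13.. 22] 1101101110
  [ 14.. 23] 1011011101
  (the other 113 windows repeat one of these)
distinct factors: {0110111011, 0111011011, 0111011101, 1011011101, 1011101101, 1011101110, 1101101110, 1101110110, 1101110111, 1110110111, 1110111011}
count = 11  (Sturmian bound for length 10 is 11)


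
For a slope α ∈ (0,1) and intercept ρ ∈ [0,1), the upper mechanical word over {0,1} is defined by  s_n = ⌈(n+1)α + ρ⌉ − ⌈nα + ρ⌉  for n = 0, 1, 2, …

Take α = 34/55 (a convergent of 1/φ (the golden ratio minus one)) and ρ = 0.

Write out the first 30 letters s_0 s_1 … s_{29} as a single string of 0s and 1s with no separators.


110110101101101011010110110101

n=0: ⌈(1·34)/55⌉ − ⌈(0·34)/55⌉ = ⌈34/55⌉ − ⌈0/55⌉ = 1 − 0 = 1
n=1: ⌈(2·34)/55⌉ − ⌈(1·34)/55⌉ = ⌈68/55⌉ − ⌈34/55⌉ = 2 − 1 = 1
n=2: ⌈(3·34)/55⌉ − ⌈(2·34)/55⌉ = ⌈102/55⌉ − ⌈68/55⌉ = 2 − 2 = 0
n=3: ⌈(4·34)/55⌉ − ⌈(3·34)/55⌉ = ⌈136/55⌉ − ⌈102/55⌉ = 3 − 2 = 1
n=4: ⌈(5·34)/55⌉ − ⌈(4·34)/55⌉ = ⌈170/55⌉ − ⌈136/55⌉ = 4 − 3 = 1
n=5: ⌈(6·34)/55⌉ − ⌈(5·34)/55⌉ = ⌈204/55⌉ − ⌈170/55⌉ = 4 − 4 = 0
n=6: ⌈(7·34)/55⌉ − ⌈(6·34)/55⌉ = ⌈238/55⌉ − ⌈204/55⌉ = 5 − 4 = 1
n=7: ⌈(8·34)/55⌉ − ⌈(7·34)/55⌉ = ⌈272/55⌉ − ⌈238/55⌉ = 5 − 5 = 0
n=8: ⌈(9·34)/55⌉ − ⌈(8·34)/55⌉ = ⌈306/55⌉ − ⌈272/55⌉ = 6 − 5 = 1
n=9: ⌈(10·34)/55⌉ − ⌈(9·34)/55⌉ = ⌈340/55⌉ − ⌈306/55⌉ = 7 − 6 = 1
n=10: ⌈(11·34)/55⌉ − ⌈(10·34)/55⌉ = ⌈374/55⌉ − ⌈340/55⌉ = 7 − 7 = 0
n=11: ⌈(12·34)/55⌉ − ⌈(11·34)/55⌉ = ⌈408/55⌉ − ⌈374/55⌉ = 8 − 7 = 1
n=12: ⌈(13·34)/55⌉ − ⌈(12·34)/55⌉ = ⌈442/55⌉ − ⌈408/55⌉ = 9 − 8 = 1
n=13: ⌈(14·34)/55⌉ − ⌈(13·34)/55⌉ = ⌈476/55⌉ − ⌈442/55⌉ = 9 − 9 = 0
n=14: ⌈(15·34)/55⌉ − ⌈(14·34)/55⌉ = ⌈510/55⌉ − ⌈476/55⌉ = 10 − 9 = 1
n=15: ⌈(16·34)/55⌉ − ⌈(15·34)/55⌉ = ⌈544/55⌉ − ⌈510/55⌉ = 10 − 10 = 0
n=16: ⌈(17·34)/55⌉ − ⌈(16·34)/55⌉ = ⌈578/55⌉ − ⌈544/55⌉ = 11 − 10 = 1
n=17: ⌈(18·34)/55⌉ − ⌈(17·34)/55⌉ = ⌈612/55⌉ − ⌈578/55⌉ = 12 − 11 = 1
n=18: ⌈(19·34)/55⌉ − ⌈(18·34)/55⌉ = ⌈646/55⌉ − ⌈612/55⌉ = 12 − 12 = 0
n=19: ⌈(20·34)/55⌉ − ⌈(19·34)/55⌉ = ⌈680/55⌉ − ⌈646/55⌉ = 13 − 12 = 1
n=20: ⌈(21·34)/55⌉ − ⌈(20·34)/55⌉ = ⌈714/55⌉ − ⌈680/55⌉ = 13 − 13 = 0
n=21: ⌈(22·34)/55⌉ − ⌈(21·34)/55⌉ = ⌈748/55⌉ − ⌈714/55⌉ = 14 − 13 = 1
n=22: ⌈(23·34)/55⌉ − ⌈(22·34)/55⌉ = ⌈782/55⌉ − ⌈748/55⌉ = 15 − 14 = 1
n=23: ⌈(24·34)/55⌉ − ⌈(23·34)/55⌉ = ⌈816/55⌉ − ⌈782/55⌉ = 15 − 15 = 0
n=24: ⌈(25·34)/55⌉ − ⌈(24·34)/55⌉ = ⌈850/55⌉ − ⌈816/55⌉ = 16 − 15 = 1
n=25: ⌈(26·34)/55⌉ − ⌈(25·34)/55⌉ = ⌈884/55⌉ − ⌈850/55⌉ = 17 − 16 = 1
n=26: ⌈(27·34)/55⌉ − ⌈(26·34)/55⌉ = ⌈918/55⌉ − ⌈884/55⌉ = 17 − 17 = 0
n=27: ⌈(28·34)/55⌉ − ⌈(27·34)/55⌉ = ⌈952/55⌉ − ⌈918/55⌉ = 18 − 17 = 1
n=28: ⌈(29·34)/55⌉ − ⌈(28·34)/55⌉ = ⌈986/55⌉ − ⌈952/55⌉ = 18 − 18 = 0
n=29: ⌈(30·34)/55⌉ − ⌈(29·34)/55⌉ = ⌈1020/55⌉ − ⌈986/55⌉ = 19 − 18 = 1


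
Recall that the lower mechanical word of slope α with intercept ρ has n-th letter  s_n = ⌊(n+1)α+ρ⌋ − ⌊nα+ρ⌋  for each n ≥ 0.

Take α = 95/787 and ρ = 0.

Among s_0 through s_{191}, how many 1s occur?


#1s = Σ_{n=0}^{191} s_n = Σ_{n=0}^{191} (⌊(n+1)α+ρ⌋ − ⌊nα+ρ⌋)
the sum telescopes: every ⌊nα+ρ⌋ with 0 < n < 192 appears once with + and once with −, leaving ⌊192α+ρ⌋ − ⌊0·α+ρ⌋
192α + ρ = (192·95) / 787 = 18240/787
ρ = 0/787
⌊18240/787⌋ = 23,  ⌊0/787⌋ = 0
#1s = 23 − 0 = 23

23


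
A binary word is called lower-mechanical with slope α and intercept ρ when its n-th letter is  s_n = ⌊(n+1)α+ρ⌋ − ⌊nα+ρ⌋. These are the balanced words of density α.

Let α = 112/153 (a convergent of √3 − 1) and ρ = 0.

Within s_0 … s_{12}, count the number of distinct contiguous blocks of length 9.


5

t_n = ⌊(n·112)/153⌋ for n = 0 … 13:
  n=0…9: ⌊0/153⌋=0 ⌊112/153⌋=0 ⌊224/153⌋=1 ⌊336/153⌋=2 ⌊448/153⌋=2 ⌊560/153⌋=3 ⌊672/153⌋=4 ⌊784/153⌋=5 ⌊896/153⌋=5 ⌊1008/153⌋=6
  n=10…13: ⌊1120/153⌋=7 ⌊1232/153⌋=8 ⌊1344/153⌋=8 ⌊1456/153⌋=9
s_n = t_(n+1) − t_n for n = 0 … 12 gives
prefix = 0110111011101
slide a length-9 window over [0..8] … [4..12] (5 windows); first occurrence of each distinct factor:
  [  0..  8] 011011101
  [  1..  9] 110111011
  [  2.. 10] 101110111
  [  3.. 11] 011101110
  [  4.. 12] 111011101
distinct factors: {011011101, 011101110, 101110111, 110111011, 111011101}
count = 5  (Sturmian bound for length 9 is 10)
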